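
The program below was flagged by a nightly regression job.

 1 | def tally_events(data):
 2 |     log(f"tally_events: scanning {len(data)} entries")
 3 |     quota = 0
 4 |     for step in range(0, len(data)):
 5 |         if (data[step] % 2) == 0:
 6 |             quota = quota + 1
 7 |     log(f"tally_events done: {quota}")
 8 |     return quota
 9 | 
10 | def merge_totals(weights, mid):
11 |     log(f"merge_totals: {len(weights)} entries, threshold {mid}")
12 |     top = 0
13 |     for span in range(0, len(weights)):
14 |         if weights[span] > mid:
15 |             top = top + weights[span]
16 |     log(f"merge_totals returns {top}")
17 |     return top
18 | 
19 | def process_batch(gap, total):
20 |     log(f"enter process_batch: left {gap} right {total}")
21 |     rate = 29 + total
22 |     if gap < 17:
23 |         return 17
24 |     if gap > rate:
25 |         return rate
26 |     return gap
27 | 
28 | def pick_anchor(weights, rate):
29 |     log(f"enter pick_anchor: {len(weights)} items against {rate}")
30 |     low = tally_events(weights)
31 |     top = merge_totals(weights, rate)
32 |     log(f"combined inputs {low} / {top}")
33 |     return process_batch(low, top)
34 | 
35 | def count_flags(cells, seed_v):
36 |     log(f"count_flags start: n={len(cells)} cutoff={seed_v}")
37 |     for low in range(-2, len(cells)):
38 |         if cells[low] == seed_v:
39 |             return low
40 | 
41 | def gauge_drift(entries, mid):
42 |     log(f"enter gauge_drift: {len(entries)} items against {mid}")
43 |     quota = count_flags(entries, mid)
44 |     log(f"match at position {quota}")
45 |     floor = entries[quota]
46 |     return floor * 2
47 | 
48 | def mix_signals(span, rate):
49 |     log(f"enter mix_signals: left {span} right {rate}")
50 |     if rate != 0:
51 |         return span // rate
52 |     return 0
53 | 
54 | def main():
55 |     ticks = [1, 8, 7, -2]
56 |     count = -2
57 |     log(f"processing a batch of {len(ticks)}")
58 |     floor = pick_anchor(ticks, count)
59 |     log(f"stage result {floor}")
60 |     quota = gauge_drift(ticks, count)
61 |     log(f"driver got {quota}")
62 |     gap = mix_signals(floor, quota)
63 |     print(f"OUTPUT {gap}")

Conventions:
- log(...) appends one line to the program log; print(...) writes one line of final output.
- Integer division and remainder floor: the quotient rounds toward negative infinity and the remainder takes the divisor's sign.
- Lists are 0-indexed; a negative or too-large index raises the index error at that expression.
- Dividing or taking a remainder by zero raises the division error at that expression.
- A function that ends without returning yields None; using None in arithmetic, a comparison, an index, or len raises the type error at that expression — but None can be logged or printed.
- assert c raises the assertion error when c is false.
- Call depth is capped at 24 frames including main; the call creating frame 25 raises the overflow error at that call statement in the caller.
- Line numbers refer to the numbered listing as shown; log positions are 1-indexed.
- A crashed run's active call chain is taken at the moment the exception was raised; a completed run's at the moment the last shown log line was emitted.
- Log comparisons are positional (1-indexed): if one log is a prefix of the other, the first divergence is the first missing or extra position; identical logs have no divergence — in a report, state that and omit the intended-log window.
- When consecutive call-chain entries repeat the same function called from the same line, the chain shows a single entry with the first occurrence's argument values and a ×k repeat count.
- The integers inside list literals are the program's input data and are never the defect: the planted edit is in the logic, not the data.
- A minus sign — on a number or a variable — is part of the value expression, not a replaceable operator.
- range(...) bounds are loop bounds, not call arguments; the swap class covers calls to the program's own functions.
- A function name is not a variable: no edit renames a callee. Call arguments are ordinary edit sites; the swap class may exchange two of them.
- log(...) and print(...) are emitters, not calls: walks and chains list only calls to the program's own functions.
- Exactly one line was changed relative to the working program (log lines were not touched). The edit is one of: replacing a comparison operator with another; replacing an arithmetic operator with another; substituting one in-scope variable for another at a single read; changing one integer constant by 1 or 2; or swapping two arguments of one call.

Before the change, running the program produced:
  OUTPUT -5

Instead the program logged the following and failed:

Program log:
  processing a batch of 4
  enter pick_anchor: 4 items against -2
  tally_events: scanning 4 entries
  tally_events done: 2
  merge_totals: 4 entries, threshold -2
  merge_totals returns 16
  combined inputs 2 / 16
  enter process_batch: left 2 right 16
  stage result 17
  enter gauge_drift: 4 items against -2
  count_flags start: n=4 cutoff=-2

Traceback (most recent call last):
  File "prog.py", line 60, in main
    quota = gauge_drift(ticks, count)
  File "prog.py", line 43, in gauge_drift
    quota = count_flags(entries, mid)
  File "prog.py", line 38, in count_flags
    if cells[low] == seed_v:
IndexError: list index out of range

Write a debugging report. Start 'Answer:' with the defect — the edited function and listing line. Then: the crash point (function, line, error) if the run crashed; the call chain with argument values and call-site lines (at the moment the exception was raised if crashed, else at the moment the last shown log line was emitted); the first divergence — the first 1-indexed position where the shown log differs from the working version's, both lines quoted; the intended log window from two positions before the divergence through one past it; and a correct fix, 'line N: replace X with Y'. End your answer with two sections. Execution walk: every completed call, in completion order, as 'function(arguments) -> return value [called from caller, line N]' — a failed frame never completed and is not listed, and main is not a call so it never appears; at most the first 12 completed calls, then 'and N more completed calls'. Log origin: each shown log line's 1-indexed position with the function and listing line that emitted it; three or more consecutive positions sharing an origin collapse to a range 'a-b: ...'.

Answer: the defect is in count_flags at line 37.
Key fact: The log ends early — 11 lines, where the working version next logs 'match at position 3'.
Crash: count_flags, line 38, IndexError.
Call chain: main -> gauge_drift([1, 8, 7, -2], -2) (called at line 60) -> count_flags([1, 8, 7, -2], -2) (called at line 43).
First divergence: position 12 (shown log ended at 11 lines; the working version continues: 'match at position 3').
Intended log window:
  10: enter gauge_drift: 4 items against -2
  11: count_flags start: n=4 cutoff=-2
  12: match at position 3
  13: driver got -4
Execution walk:
  tally_events([1, 8, 7, -2]) -> 2  [called from pick_anchor, line 30]
  merge_totals([1, 8, 7, -2], -2) -> 16  [called from pick_anchor, line 31]
  process_batch(2, 16) -> 17  [called from pick_anchor, line 33]
  pick_anchor([1, 8, 7, -2], -2) -> 17  [called from main, line 58]
Log origins:
  1: emitted by main (line 57)
  2: emitted by pick_anchor (line 29)
  3: emitted by tally_events (line 2)
  4: emitted by tally_events (line 7)
  5: emitted by merge_totals (line 11)
  6: emitted by merge_totals (line 16)
  7: emitted by pick_anchor (line 32)
  8: emitted by process_batch (line 20)
  9: emitted by main (line 59)
  10: emitted by gauge_drift (line 42)
  11: emitted by count_flags (line 36)
A correct fix: line 37: replace `-2` with `0`.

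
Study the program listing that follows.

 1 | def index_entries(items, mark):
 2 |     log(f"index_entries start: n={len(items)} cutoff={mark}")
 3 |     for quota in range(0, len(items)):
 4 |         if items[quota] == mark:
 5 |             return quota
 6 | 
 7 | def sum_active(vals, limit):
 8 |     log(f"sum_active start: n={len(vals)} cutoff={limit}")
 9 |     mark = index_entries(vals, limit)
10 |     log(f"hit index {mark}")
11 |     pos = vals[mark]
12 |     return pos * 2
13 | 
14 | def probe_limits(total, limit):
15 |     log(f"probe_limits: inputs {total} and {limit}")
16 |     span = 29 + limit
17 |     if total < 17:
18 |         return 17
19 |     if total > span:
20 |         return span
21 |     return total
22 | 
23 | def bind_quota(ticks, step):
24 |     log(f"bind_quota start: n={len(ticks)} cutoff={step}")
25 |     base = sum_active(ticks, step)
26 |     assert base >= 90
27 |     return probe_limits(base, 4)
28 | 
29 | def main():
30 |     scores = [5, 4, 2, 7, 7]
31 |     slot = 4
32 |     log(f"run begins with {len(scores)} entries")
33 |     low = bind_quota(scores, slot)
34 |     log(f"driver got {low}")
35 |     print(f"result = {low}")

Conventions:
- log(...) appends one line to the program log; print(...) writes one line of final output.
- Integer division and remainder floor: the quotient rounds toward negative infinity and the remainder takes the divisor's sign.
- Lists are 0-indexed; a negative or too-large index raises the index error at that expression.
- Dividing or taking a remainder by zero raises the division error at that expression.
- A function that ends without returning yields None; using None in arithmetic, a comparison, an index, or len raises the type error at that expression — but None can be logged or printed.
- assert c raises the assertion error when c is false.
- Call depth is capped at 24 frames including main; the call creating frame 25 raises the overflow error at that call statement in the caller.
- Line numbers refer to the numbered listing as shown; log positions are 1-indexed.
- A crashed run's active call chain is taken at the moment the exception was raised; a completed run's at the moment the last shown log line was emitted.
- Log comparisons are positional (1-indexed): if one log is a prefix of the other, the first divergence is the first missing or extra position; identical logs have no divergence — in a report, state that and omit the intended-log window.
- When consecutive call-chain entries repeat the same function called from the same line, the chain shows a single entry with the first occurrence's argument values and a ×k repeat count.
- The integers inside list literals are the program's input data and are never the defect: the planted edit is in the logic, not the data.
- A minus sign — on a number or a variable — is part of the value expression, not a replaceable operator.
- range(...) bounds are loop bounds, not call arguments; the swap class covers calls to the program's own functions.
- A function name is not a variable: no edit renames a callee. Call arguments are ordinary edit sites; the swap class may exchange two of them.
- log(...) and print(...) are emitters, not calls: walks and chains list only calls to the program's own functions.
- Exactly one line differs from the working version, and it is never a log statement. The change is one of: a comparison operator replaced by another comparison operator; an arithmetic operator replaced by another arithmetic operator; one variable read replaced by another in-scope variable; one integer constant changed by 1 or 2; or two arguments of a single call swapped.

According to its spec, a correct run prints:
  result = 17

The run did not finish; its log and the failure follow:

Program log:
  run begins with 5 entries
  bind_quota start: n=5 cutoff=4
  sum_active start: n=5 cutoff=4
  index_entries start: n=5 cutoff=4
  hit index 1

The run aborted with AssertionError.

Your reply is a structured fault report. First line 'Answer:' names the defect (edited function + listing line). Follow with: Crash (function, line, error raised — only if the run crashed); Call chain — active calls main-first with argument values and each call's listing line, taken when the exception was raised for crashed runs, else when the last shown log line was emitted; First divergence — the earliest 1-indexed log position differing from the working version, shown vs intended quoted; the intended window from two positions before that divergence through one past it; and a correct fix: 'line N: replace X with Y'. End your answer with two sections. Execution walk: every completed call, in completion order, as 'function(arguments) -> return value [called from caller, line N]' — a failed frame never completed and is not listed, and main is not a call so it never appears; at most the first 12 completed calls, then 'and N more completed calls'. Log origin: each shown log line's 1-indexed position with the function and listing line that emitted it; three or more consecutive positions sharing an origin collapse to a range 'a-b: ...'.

Answer: the defect is in bind_quota at line 26.
The tell: After 5 matching log lines the faulty run goes silent, while the working version continues with 'probe_limits: inputs 8 and 4'.
Crash: bind_quota, line 26, AssertionError.
Call chain: main -> bind_quota([5, 4, 2, 7, 7], 4) (called at line 33).
First divergence: position 6 — the faulty run's log ends after 5 lines; the working version continues with 'probe_limits: inputs 8 and 4'.
Intended log window:
  4: index_entries start: n=5 cutoff=4
  5: hit index 1
  6: probe_limits: inputs 8 and 4
  7: driver got 17
Execution walk:
  index_entries([5, 4, 2, 7, 7], 4) -> 1  [called from sum_active, line 9]
  sum_active([5, 4, 2, 7, 7], 4) -> 8  [called from bind_quota, line 25]
Log origin:
  1 — main, line 32
  2 — bind_quota, line 24
  3 — sum_active, line 8
  4 — index_entries, line 2
  5 — sum_active, line 10
A correct fix: line 26: replace `>=` with `<=`.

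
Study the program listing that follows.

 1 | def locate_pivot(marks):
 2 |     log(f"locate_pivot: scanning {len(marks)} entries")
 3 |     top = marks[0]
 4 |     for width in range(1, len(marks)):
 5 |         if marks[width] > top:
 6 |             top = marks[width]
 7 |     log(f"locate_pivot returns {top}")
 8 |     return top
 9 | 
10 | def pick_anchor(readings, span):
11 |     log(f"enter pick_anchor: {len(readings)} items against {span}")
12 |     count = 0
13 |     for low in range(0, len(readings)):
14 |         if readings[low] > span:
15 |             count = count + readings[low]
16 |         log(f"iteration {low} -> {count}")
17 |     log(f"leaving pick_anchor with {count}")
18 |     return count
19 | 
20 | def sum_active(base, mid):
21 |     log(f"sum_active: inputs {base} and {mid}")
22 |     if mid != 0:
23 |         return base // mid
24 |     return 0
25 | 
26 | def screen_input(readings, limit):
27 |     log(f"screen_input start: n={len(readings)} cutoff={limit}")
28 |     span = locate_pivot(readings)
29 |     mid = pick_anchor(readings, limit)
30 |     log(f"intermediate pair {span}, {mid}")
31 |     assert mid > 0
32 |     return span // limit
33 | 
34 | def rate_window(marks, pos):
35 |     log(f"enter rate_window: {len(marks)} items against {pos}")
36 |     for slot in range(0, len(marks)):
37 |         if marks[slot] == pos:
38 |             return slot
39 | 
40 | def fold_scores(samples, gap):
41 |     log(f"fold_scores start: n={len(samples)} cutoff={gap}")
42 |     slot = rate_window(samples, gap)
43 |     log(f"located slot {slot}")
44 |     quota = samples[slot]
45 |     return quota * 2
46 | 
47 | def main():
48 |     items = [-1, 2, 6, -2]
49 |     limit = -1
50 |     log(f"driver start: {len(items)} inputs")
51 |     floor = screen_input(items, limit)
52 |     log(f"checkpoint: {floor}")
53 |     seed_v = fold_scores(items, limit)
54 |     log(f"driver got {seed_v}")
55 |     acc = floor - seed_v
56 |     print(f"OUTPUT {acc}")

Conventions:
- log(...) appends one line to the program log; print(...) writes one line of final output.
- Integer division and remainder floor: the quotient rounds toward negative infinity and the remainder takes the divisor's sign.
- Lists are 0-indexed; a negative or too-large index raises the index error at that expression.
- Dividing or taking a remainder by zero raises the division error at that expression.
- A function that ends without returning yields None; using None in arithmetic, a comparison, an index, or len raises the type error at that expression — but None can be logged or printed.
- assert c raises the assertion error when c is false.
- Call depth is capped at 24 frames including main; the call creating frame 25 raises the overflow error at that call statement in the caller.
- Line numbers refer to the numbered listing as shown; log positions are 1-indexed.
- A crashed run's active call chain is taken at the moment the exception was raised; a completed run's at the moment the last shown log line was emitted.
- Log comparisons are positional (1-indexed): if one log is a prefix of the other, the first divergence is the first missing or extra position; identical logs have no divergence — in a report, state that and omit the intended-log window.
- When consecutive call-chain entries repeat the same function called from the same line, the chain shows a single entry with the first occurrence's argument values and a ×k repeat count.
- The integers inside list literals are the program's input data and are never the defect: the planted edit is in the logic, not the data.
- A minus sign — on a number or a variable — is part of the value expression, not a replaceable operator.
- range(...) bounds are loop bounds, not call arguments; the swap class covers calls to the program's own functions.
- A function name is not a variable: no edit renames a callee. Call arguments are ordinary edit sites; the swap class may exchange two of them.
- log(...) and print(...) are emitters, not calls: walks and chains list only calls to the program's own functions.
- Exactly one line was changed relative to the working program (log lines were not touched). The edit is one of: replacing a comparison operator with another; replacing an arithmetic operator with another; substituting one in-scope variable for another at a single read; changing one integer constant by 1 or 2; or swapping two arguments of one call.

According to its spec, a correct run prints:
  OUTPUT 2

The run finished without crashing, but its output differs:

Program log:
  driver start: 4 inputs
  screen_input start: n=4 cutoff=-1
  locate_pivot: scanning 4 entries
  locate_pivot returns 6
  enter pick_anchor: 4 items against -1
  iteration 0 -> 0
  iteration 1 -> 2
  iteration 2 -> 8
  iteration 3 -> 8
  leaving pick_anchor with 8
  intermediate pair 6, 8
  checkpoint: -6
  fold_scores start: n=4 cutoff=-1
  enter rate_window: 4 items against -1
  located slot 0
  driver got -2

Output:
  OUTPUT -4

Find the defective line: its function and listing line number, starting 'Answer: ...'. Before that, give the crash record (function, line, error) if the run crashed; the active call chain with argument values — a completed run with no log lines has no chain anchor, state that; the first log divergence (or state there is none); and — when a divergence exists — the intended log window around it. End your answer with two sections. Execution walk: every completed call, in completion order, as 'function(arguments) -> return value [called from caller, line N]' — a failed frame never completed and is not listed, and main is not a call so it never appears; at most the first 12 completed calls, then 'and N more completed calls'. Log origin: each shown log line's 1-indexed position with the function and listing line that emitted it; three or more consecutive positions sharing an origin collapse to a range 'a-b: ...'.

Answer: the defect is in screen_input at line 32.
Key fact: The earliest visible damage is log position 12 — 'checkpoint: -6' rather than the intended 'checkpoint: 0'.
Call chain: main.
First divergence: position 12 — shown 'checkpoint: -6', intended 'checkpoint: 0'.
Intended log window:
  10: leaving pick_anchor with 8
  11: intermediate pair 6, 8
  12: checkpoint: 0
  13: fold_scores start: n=4 cutoff=-1
Execution walk:
  locate_pivot([-1, 2, 6, -2]) -> 6  [called from screen_input, line 28]
  pick_anchor([-1, 2, 6, -2], -1) -> 8  [called from screen_input, line 29]
  screen_input([-1, 2, 6, -2], -1) -> -6  [called from main, line 51]
  rate_window([-1, 2, 6, -2], -1) -> 0  [called from fold_scores, line 42]
  fold_scores([-1, 2, 6, -2], -1) -> -2  [called from main, line 53]
Log origins:
  1: emitted by main (line 50)
  2: emitted by screen_input (line 27)
  3: emitted by locate_pivot (line 2)
  4: emitted by locate_pivot (line 7)
  5: emitted by pick_anchor (line 11)
  6-9: emitted by pick_anchor (line 16)
  10: emitted by pick_anchor (line 17)
  11: emitted by screen_input (line 30)
  12: emitted by main (line 52)
  13: emitted by fold_scores (line 41)
  14: emitted by rate_window (line 35)
  15: emitted by fold_scores (line 43)
  16: emitted by main (line 54)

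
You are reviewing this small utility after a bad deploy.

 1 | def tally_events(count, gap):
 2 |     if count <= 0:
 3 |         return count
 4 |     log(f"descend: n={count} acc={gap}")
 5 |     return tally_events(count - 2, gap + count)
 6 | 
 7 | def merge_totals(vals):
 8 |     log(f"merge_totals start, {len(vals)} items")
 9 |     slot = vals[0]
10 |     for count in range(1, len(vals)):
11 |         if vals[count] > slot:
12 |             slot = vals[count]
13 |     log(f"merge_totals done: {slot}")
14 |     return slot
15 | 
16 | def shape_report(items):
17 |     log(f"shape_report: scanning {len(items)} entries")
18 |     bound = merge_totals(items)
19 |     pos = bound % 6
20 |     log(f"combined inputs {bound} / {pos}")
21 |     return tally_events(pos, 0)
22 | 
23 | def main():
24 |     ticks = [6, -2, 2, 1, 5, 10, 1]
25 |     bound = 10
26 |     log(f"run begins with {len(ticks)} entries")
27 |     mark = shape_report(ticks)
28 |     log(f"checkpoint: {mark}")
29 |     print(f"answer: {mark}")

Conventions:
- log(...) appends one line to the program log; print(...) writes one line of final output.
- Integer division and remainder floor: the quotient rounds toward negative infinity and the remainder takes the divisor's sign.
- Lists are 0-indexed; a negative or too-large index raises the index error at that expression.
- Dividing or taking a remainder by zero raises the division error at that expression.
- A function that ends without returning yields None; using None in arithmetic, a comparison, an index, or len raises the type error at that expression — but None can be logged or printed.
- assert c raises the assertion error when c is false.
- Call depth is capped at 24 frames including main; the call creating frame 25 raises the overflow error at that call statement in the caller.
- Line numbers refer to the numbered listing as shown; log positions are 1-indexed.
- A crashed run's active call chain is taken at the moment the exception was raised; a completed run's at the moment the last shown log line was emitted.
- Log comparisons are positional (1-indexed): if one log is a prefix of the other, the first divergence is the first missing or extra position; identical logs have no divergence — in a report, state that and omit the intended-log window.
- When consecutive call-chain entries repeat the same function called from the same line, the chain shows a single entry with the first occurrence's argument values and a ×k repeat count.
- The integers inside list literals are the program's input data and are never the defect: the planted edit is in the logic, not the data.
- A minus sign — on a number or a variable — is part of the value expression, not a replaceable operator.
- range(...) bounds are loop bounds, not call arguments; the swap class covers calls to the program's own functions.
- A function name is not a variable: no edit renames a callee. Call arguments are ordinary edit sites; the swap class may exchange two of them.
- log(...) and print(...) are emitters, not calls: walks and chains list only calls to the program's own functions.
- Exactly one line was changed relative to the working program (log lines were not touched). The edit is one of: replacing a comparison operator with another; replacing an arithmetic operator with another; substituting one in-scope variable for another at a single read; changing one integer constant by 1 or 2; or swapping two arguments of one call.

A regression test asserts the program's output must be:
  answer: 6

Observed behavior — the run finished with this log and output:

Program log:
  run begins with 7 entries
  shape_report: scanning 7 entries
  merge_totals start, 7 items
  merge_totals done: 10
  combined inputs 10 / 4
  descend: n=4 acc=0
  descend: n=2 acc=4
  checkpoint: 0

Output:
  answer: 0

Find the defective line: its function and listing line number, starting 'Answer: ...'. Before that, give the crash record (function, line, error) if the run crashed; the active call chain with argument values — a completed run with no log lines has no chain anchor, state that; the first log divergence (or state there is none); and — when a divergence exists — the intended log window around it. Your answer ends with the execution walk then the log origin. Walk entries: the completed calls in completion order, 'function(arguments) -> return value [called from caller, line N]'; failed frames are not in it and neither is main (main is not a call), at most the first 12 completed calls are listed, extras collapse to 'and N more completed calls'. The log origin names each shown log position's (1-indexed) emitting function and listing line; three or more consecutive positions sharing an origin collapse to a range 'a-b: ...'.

Answer: the defect is in tally_events at line 3.
Core observation: The log first diverges at position 8: the faulty run prints 'checkpoint: 0' where the working version prints 'checkpoint: 6'.
Call chain: main.
First divergence: position 8; shown 'checkpoint: 0' vs intended 'checkpoint: 6'.
Intended log window:
  6: descend: n=4 acc=0
  7: descend: n=2 acc=4
  8: checkpoint: 6
Execution walk:
  merge_totals([6, -2, 2, 1, 5, 10, 1]) -> 10  [called from shape_report, line 18]
  tally_events(0, 6) -> 0  [called from tally_events, line 5]
  tally_events(2, 4) -> 0  [called from tally_events, line 5]
  tally_events(4, 0) -> 0  [called from shape_report, line 21]
  shape_report([6, -2, 2, 1, 5, 10, 1]) -> 0  [called from main, line 27]
Log origins:
  1: emitted by main (line 26)
  2: emitted by shape_report (line 17)
  3: emitted by merge_totals (line 8)
  4: emitted by merge_totals (line 13)
  5: emitted by shape_report (line 20)
  6: emitted by tally_events (line 4)
  7: emitted by tally_events (line 4)
  8: emitted by main (line 28)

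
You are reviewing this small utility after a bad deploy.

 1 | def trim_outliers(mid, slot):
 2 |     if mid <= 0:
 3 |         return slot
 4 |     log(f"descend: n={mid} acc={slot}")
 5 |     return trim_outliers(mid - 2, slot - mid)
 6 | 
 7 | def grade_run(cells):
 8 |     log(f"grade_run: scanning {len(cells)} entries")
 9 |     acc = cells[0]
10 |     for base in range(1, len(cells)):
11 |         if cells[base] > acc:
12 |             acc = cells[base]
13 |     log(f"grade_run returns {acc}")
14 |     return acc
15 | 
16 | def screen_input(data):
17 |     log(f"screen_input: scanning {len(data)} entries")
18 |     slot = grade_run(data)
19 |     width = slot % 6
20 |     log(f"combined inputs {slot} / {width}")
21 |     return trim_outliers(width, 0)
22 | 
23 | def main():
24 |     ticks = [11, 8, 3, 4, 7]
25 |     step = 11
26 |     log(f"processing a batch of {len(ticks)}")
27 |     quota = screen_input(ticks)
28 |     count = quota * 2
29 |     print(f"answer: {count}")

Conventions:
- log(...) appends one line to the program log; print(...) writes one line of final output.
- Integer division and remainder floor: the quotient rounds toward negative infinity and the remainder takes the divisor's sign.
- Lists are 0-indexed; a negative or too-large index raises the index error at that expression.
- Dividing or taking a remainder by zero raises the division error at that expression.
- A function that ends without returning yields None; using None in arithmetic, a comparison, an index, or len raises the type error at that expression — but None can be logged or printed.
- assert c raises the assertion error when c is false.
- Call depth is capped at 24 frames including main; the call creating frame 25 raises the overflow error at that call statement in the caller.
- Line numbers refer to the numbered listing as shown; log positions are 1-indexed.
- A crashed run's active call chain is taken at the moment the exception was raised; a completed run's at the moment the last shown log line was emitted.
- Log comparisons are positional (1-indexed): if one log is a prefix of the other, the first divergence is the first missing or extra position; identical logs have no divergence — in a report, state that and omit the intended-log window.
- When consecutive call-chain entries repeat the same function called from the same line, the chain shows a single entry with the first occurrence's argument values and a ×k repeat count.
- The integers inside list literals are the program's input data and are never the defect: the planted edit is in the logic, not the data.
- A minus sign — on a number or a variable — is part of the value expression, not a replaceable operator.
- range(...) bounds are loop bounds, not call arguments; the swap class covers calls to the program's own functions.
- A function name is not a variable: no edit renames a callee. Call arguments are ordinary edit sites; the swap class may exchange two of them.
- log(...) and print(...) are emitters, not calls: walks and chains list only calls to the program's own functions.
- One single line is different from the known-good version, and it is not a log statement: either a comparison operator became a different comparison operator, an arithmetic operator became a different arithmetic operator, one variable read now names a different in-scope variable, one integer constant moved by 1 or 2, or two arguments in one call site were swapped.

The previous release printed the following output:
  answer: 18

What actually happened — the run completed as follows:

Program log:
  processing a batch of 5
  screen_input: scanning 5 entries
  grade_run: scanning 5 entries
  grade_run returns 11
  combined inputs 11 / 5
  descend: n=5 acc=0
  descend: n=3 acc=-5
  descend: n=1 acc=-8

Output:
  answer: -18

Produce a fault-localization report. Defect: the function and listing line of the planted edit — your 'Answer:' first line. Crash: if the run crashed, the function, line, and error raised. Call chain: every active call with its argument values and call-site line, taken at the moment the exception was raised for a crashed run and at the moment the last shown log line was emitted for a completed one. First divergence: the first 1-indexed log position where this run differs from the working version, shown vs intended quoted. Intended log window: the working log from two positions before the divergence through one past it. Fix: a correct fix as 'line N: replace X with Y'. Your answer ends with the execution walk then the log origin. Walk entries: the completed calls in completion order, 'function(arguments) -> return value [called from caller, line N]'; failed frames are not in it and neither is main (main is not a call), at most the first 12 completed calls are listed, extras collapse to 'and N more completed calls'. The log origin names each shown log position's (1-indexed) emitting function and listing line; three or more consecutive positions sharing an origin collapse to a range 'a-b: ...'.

Answer: the defect is in trim_outliers at line 5.
Key fact: At log position 7 the runs split — shown 'descend: n=3 acc=-5', but the working version logs 'descend: n=3 acc=5'.
Call chain: main -> screen_input([11, 8, 3, 4, 7]) (called at line 27) -> trim_outliers(5, 0) (called at line 21) -> trim_outliers(3, -5) (called at line 5) ×2.
First divergence: position 7 — the shown line 'descend: n=3 acc=-5' should read 'descend: n=3 acc=5'.
Intended log window:
  5: combined inputs 11 / 5
  6: descend: n=5 acc=0
  7: descend: n=3 acc=5
  8: descend: n=1 acc=8
Execution walk:
  grade_run([11, 8, 3, 4, 7]) -> 11  [called from screen_input, line 18]
  trim_outliers(-1, -9) -> -9  [called from trim_outliers, line 5]
  trim_outliers(1, -8) -> -9  [called from trim_outliers, line 5]
  trim_outliers(3, -5) -> -9  [called from trim_outliers, line 5]
  trim_outliers(5, 0) -> -9  [called from screen_input, line 21]
  screen_input([11, 8, 3, 4, 7]) -> -9  [called from main, line 27]
Origin of each log line:
  1: from main, line 26
  2: from screen_input, line 17
  3: from grade_run, line 8
  4: from grade_run, line 13
  5: from screen_input, line 20
  6-8: from trim_outliers, line 4
A correct fix: line 5: replace `slot - mid` with `slot + mid`.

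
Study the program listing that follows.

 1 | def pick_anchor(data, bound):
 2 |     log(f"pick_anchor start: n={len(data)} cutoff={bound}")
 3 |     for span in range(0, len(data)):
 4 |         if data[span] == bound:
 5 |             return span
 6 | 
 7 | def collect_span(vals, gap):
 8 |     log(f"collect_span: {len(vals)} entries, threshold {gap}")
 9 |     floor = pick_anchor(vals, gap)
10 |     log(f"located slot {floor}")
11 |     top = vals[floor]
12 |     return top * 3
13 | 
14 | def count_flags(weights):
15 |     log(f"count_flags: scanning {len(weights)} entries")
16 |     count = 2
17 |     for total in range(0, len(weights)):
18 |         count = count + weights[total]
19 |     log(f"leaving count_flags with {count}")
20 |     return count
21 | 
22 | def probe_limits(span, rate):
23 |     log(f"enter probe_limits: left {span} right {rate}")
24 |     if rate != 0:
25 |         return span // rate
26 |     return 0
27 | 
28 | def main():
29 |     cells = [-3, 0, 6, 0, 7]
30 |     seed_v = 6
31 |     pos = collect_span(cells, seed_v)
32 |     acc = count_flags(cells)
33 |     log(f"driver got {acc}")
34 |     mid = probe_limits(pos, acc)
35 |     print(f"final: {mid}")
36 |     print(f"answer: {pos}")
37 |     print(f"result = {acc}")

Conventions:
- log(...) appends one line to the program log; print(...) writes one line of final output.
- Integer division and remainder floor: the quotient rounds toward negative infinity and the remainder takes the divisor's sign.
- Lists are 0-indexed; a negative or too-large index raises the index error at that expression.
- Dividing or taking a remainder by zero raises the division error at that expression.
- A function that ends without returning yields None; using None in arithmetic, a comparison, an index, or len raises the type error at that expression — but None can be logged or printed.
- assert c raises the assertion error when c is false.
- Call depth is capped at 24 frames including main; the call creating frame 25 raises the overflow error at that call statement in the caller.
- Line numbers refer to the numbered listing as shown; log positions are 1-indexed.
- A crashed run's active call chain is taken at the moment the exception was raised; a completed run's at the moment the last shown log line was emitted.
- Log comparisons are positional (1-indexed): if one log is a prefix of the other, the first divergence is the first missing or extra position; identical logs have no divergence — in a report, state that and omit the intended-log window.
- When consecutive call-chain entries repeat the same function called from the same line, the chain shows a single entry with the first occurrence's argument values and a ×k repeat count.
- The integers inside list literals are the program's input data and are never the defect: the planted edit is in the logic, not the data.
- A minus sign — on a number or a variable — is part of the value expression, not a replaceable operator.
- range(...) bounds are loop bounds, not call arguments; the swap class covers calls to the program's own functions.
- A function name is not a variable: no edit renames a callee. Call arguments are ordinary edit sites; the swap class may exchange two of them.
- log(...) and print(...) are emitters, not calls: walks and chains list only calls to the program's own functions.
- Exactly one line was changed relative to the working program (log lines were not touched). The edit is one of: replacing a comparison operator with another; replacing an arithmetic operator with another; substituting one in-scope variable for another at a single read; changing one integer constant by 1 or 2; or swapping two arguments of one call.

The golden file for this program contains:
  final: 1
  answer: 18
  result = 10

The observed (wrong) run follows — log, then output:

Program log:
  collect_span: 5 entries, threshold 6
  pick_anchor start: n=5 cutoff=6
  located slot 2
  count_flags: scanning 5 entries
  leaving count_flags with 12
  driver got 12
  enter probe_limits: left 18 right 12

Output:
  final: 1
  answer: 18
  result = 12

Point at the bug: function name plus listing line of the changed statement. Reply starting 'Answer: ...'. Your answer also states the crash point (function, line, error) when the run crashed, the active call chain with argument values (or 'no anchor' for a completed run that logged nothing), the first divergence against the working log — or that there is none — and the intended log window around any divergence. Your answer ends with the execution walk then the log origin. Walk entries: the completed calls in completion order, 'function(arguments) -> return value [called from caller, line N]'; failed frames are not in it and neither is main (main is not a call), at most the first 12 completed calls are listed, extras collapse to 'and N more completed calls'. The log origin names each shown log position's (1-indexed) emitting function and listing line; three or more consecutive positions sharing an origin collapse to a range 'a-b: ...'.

Answer: the defect is in count_flags at line 16.
The tell: The earliest visible damage is log position 5 — 'leaving count_flags with 12' rather than the intended 'leaving count_flags with 10'.
Call chain: main -> probe_limits(18, 12) (called at line 34).
First divergence: at position 5 the run shows 'leaving count_flags with 12' where the working version logs 'leaving count_flags with 10'.
Intended log window:
  3: located slot 2
  4: count_flags: scanning 5 entries
  5: leaving count_flags with 10
  6: driver got 10
Execution walk:
  pick_anchor([-3, 0, 6, 0, 7], 6) -> 2  [called from collect_span, line 9]
  collect_span([-3, 0, 6, 0, 7], 6) -> 18  [called from main, line 31]
  count_flags([-3, 0, 6, 0, 7]) -> 12  [called from main, line 32]
  probe_limits(18, 12) -> 1  [called from main, line 34]
Log line origins:
  1: emitted by collect_span (line 8)
  2: emitted by pick_anchor (line 2)
  3: emitted by collect_span (line 10)
  4: emitted by count_flags (line 15)
  5: emitted by count_flags (line 19)
  6: emitted by main (line 33)
  7: emitted by probe_limits (line 23)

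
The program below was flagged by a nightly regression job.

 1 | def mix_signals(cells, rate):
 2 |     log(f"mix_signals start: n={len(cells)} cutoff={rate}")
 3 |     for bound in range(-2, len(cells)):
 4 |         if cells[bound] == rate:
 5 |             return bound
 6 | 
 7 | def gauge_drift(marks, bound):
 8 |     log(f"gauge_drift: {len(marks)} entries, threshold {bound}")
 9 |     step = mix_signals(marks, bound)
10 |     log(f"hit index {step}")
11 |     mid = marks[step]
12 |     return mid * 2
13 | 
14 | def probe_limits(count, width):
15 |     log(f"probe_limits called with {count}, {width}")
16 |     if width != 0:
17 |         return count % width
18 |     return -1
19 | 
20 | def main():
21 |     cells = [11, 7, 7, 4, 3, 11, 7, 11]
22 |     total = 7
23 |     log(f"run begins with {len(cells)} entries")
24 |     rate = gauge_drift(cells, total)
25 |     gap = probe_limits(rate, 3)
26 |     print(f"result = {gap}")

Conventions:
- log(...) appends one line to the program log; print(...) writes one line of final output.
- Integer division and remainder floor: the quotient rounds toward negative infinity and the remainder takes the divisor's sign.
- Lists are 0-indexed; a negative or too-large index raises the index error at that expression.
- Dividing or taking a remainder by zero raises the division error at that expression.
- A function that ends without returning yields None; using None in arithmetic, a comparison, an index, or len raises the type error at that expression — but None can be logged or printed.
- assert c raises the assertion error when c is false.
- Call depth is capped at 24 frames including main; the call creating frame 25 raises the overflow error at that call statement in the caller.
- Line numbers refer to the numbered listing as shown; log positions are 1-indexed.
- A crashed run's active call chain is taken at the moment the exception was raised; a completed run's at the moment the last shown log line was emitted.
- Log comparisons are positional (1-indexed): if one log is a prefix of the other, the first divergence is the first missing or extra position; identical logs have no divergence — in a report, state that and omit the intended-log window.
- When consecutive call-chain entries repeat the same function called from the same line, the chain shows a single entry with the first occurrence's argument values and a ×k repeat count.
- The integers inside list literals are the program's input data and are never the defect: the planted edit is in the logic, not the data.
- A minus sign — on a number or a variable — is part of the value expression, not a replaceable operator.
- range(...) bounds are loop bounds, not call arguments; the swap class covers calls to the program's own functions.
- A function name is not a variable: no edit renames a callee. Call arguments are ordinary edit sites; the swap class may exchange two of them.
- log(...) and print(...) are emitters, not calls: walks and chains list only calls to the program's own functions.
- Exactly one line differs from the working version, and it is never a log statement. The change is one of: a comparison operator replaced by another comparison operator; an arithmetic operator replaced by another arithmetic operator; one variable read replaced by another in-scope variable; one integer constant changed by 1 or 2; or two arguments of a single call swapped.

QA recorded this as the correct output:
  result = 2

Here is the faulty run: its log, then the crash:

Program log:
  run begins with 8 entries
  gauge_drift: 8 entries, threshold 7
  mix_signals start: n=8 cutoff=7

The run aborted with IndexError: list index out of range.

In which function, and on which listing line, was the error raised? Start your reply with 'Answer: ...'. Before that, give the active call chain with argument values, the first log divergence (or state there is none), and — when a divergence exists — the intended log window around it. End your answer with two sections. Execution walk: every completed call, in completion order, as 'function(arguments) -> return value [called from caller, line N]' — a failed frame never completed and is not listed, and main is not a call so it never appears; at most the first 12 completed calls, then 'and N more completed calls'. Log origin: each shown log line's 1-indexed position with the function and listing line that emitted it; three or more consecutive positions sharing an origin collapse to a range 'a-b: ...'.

Answer: the error was raised in mix_signals, line 4.
Key observation: The shown log is a 3-line prefix of the intended one, whose next entry is 'hit index 1'.
Call chain: main -> gauge_drift([11, 7, 7, 4, 3, 11, 7, 11], 7) (called at line 24) -> mix_signals([11, 7, 7, 4, 3, 11, 7, 11], 7) (called at line 9).
First divergence: position 4 — the faulty run's log ends after 3 lines; the working version continues with 'hit index 1'.
Intended log window:
  2: gauge_drift: 8 entries, threshold 7
  3: mix_signals start: n=8 cutoff=7
  4: hit index 1
  5: probe_limits called with 14, 3
Execution walk:
  (no call completed)
Log origin:
  1 — main, line 23
  2 — gauge_drift, line 8
  3 — mix_signals, line 2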